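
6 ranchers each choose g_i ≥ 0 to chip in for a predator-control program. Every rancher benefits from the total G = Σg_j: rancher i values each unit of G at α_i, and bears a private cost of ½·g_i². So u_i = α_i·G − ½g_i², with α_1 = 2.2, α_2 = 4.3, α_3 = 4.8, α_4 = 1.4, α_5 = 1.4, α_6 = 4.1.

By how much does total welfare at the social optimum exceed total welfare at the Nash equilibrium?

Rancher i's FOC: ∂u_i/∂g_i = α_i − g_i = 0, so g_i* = α_i.
NE contributions = (2.2, 4.3, 4.8, 1.4, 1.4, 4.1); G = 18.2.
W^NE = (Σα)·G − ½Σα_i² = 18.2² − ½·67.1 = 297.69.
Planner sets g_i = Σα_j = 18.2 for every i, so G^SO = 6·18.2 = 109.2.
W^SO = (Σα)·G^SO − ½·6·(Σα)² = (6/2)·18.2² = 993.72.
Deadweight loss = W^SO − W^NE = 696.03.

696.03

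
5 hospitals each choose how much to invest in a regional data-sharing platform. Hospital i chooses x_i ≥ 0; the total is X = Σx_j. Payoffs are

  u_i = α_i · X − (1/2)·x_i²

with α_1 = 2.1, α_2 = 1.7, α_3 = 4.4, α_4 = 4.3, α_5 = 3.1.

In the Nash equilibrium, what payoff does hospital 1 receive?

Hospital i's FOC: ∂u_i/∂x_i = α_i − x_i = 0, so x_i* = α_i.
NE contributions = (2.1, 1.7, 4.4, 4.3, 3.1); X = 15.6.
u_1 = α_1·X − ½·(x_1)² = 2.1·15.6 − ½·2.1² = 30.555.

30.555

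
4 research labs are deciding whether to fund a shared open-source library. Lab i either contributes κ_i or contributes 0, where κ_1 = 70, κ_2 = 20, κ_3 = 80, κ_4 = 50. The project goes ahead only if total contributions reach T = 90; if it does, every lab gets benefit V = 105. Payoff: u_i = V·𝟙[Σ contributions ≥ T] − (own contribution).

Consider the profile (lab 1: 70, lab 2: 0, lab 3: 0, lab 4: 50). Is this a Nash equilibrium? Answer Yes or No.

Total = 120 ≥ 90: provided.
Lab 1 (pledges 70, payoff 35): dropping to 0 → total 50, payoff 0. No gain.
Lab 2 (pledges 0, payoff 105): pledging 20 → total 140, payoff 85. No gain.
Lab 3 (pledges 0, payoff 105): pledging 80 → total 200, payoff 25. No gain.
Lab 4 (pledges 50, payoff 55): dropping to 0 → total 70, payoff 0. No gain.

Yes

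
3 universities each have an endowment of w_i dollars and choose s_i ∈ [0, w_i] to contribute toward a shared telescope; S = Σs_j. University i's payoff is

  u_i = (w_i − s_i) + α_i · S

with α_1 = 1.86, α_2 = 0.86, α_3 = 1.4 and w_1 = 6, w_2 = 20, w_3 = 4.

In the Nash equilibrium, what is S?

10

∂u_i/∂s_i = α_i − 1, so university i contributes w_i if α_i > 1, else 0.
α_i > 1 for i ∈ {1, 3}; NE contributions (6, 0, 4), S = 10.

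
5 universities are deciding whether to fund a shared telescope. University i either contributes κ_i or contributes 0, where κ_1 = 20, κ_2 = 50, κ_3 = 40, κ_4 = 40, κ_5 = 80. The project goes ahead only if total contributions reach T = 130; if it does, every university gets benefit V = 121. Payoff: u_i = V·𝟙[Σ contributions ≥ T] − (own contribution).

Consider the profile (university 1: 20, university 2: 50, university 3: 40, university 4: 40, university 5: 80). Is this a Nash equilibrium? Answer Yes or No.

No

Total = 230 ≥ 130: provided.
University 1 (pledges 20, payoff 101): dropping to 0 → total 210, payoff 121. Profitable deviation.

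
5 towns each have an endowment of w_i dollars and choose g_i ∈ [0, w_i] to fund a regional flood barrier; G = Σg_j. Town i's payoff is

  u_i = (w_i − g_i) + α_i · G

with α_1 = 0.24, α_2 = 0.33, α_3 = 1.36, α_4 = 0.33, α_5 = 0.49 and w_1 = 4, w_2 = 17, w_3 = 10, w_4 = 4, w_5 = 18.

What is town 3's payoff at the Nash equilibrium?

13.6

∂u_i/∂g_i = α_i − 1, so town i contributes w_i if α_i > 1, else 0.
α_i > 1 for i ∈ {3}; NE contributions (0, 0, 10, 0, 0), G = 10.
u_3 = (10 − 10) + 1.36·10 = 13.6.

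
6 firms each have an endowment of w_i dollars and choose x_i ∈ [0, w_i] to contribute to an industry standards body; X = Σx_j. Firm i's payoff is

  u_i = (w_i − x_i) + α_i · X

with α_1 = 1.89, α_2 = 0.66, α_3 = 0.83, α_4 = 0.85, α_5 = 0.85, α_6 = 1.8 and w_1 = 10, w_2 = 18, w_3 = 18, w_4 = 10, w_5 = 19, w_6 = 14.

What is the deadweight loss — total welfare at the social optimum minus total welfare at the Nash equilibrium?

382.2

∂u_i/∂x_i = α_i − 1, so firm i contributes w_i if α_i > 1, else 0.
α_i > 1 for i ∈ {1, 6}; NE contributions (10, 0, 0, 0, 0, 14), X = 24.
W^NE = Σw_i − X^NE + (Σα_i)·X^NE = 89 + 5.88·24 = 230.12.
Planner: ∂(Σu_j)/∂x_i = Σα_j − 1 = 5.88 > 0, so everyone contributes w_i; X^SO = 89, W^SO = 89 + 5.88·89 = 612.32.
Deadweight loss = 382.2.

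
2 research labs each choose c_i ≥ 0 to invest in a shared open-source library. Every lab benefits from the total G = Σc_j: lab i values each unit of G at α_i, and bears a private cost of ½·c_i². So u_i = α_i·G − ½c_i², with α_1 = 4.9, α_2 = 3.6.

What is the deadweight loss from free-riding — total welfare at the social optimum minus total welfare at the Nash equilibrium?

Lab i's FOC: ∂u_i/∂c_i = α_i − c_i = 0, so c_i* = α_i.
NE contributions = (4.9, 3.6); G = 8.5.
W^NE = (Σα)·G − ½Σα_i² = 8.5² − ½·36.97 = 53.765.
Planner sets c_i = Σα_j = 8.5 for every i, so G^SO = 2·8.5 = 17.
W^SO = (Σα)·G^SO − ½·2·(Σα)² = (2/2)·8.5² = 72.25.
Deadweight loss = W^SO − W^NE = 18.485.

18.485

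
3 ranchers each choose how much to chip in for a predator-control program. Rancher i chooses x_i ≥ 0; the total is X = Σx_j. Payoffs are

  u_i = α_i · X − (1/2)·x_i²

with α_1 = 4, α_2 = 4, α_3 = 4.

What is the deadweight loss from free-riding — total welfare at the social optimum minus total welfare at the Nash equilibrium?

96

Rancher i's FOC: ∂u_i/∂x_i = α_i − x_i = 0, so x_i* = α_i.
NE contributions = (4, 4, 4); X = 12.
W^NE = (Σα)·X − ½Σα_i² = 12² − ½·48 = 120.
Planner sets x_i = Σα_j = 12 for every i, so X^SO = 3·12 = 36.
W^SO = (Σα)·X^SO − ½·3·(Σα)² = (3/2)·12² = 216.
Deadweight loss = W^SO − W^NE = 96.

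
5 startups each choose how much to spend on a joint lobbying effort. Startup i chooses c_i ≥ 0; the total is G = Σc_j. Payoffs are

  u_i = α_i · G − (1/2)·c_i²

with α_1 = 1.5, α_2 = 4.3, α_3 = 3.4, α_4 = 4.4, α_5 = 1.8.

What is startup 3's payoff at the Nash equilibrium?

Startup i's FOC: ∂u_i/∂c_i = α_i − c_i = 0, so c_i* = α_i.
NE contributions = (1.5, 4.3, 3.4, 4.4, 1.8); G = 15.4.
u_3 = α_3·G − ½·(c_3)² = 3.4·15.4 − ½·3.4² = 46.58.

46.58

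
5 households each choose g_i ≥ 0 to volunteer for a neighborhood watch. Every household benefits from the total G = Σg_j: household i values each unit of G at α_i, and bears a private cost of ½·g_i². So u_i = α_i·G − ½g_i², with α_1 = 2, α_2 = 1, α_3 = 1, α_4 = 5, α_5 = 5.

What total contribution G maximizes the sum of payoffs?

Planner FOC: ∂(Σu_j)/∂g_i = (Σα_j) − g_i = 0, so g_i^SO = Σα_j = 14 for every i; G^SO = 70.

70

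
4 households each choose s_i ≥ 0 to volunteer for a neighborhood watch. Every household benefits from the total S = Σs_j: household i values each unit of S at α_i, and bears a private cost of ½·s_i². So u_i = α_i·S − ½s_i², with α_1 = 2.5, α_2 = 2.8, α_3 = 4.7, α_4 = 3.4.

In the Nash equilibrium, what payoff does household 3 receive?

Household i's FOC: ∂u_i/∂s_i = α_i − s_i = 0, so s_i* = α_i.
NE contributions = (2.5, 2.8, 4.7, 3.4); S = 13.4.
u_3 = α_3·S − ½·(s_3)² = 4.7·13.4 − ½·4.7² = 51.935.

51.935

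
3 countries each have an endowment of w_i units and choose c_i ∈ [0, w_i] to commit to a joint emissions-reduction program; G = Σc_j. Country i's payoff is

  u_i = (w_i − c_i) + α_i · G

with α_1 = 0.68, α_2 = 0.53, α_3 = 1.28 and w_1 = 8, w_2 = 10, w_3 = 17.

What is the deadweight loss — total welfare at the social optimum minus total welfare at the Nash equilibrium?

26.82

∂u_i/∂c_i = α_i − 1, so country i contributes w_i if α_i > 1, else 0.
α_i > 1 for i ∈ {3}; NE contributions (0, 0, 17), G = 17.
W^NE = Σw_i − G^NE + (Σα_i)·G^NE = 35 + 1.49·17 = 60.33.
Planner: ∂(Σu_j)/∂c_i = Σα_j − 1 = 1.49 > 0, so everyone contributes w_i; G^SO = 35, W^SO = 35 + 1.49·35 = 87.15.
Deadweight loss = 26.82.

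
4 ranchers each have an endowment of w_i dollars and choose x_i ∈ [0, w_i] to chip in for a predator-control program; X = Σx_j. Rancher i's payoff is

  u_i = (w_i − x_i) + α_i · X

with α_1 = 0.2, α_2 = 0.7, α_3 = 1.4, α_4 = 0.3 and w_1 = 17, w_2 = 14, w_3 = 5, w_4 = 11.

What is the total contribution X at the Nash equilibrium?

∂u_i/∂x_i = α_i − 1, so rancher i contributes w_i if α_i > 1, else 0.
α_i > 1 for i ∈ {3}; NE contributions (0, 0, 5, 0), X = 5.

5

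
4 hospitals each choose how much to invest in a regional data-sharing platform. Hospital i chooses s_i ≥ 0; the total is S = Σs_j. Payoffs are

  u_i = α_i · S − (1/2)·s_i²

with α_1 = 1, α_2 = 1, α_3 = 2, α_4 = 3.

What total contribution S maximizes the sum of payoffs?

Planner FOC: ∂(Σu_j)/∂s_i = (Σα_j) − s_i = 0, so s_i^SO = Σα_j = 7 for every i; S^SO = 28.

28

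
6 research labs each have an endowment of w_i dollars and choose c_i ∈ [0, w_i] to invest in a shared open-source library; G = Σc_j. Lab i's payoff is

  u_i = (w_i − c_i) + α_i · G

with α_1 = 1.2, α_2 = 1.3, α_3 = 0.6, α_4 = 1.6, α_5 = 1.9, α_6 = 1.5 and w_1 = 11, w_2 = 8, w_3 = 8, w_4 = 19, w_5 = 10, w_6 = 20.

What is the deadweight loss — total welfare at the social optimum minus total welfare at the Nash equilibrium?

∂u_i/∂c_i = α_i − 1, so lab i contributes w_i if α_i > 1, else 0.
α_i > 1 for i ∈ {1, 2, 4, 5, 6}; NE contributions (11, 8, 0, 19, 10, 20), G = 68.
W^NE = Σw_i − G^NE + (Σα_i)·G^NE = 76 + 7.1·68 = 558.8.
Planner: ∂(Σu_j)/∂c_i = Σα_j − 1 = 7.1 > 0, so everyone contributes w_i; G^SO = 76, W^SO = 76 + 7.1·76 = 615.6.
Deadweight loss = 56.8.

56.8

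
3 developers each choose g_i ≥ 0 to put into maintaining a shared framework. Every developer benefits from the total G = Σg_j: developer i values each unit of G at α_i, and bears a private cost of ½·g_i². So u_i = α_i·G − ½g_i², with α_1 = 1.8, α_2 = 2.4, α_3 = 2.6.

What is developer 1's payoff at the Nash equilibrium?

10.62

Developer i's FOC: ∂u_i/∂g_i = α_i − g_i = 0, so g_i* = α_i.
NE contributions = (1.8, 2.4, 2.6); G = 6.8.
u_1 = α_1·G − ½·(g_1)² = 1.8·6.8 − ½·1.8² = 10.62.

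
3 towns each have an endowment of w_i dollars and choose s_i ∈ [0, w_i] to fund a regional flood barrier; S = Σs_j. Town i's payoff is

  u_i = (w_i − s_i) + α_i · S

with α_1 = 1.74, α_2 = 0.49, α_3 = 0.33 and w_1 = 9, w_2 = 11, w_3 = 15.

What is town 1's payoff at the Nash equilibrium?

15.66

∂u_i/∂s_i = α_i − 1, so town i contributes w_i if α_i > 1, else 0.
α_i > 1 for i ∈ {1}; NE contributions (9, 0, 0), S = 9.
u_1 = (9 − 9) + 1.74·9 = 15.66.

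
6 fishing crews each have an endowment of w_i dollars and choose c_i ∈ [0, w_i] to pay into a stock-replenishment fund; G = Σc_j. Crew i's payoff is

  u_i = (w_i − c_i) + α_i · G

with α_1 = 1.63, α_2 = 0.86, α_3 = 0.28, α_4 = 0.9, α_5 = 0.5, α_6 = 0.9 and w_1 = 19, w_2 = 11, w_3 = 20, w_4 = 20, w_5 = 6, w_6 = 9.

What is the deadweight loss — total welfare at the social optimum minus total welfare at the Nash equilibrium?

∂u_i/∂c_i = α_i − 1, so crew i contributes w_i if α_i > 1, else 0.
α_i > 1 for i ∈ {1}; NE contributions (19, 0, 0, 0, 0, 0), G = 19.
W^NE = Σw_i − G^NE + (Σα_i)·G^NE = 85 + 4.07·19 = 162.33.
Planner: ∂(Σu_j)/∂c_i = Σα_j − 1 = 4.07 > 0, so everyone contributes w_i; G^SO = 85, W^SO = 85 + 4.07·85 = 430.95.
Deadweight loss = 268.62.

268.62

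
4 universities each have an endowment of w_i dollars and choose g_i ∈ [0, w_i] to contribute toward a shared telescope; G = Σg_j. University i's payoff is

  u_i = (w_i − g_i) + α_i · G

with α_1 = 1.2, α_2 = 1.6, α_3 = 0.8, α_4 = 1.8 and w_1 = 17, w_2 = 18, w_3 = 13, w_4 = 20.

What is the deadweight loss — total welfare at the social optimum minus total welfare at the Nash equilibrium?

∂u_i/∂g_i = α_i − 1, so university i contributes w_i if α_i > 1, else 0.
α_i > 1 for i ∈ {1, 2, 4}; NE contributions (17, 18, 0, 20), G = 55.
W^NE = Σw_i − G^NE + (Σα_i)·G^NE = 68 + 4.4·55 = 310.
Planner: ∂(Σu_j)/∂g_i = Σα_j − 1 = 4.4 > 0, so everyone contributes w_i; G^SO = 68, W^SO = 68 + 4.4·68 = 367.2.
Deadweight loss = 57.2.

57.2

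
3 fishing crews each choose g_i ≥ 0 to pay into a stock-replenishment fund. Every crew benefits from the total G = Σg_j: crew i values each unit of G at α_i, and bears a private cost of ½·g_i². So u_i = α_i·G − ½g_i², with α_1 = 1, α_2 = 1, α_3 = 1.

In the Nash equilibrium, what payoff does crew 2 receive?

2.5

Crew i's FOC: ∂u_i/∂g_i = α_i − g_i = 0, so g_i* = α_i.
NE contributions = (1, 1, 1); G = 3.
u_2 = α_2·G − ½·(g_2)² = 1·3 − ½·1² = 2.5.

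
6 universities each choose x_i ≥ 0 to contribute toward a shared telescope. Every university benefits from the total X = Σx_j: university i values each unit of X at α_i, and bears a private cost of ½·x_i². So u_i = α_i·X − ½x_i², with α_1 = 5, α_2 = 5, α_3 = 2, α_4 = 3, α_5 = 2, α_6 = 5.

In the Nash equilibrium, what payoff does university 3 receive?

42

University i's FOC: ∂u_i/∂x_i = α_i − x_i = 0, so x_i* = α_i.
NE contributions = (5, 5, 2, 3, 2, 5); X = 22.
u_3 = α_3·X − ½·(x_3)² = 2·22 − ½·2² = 42.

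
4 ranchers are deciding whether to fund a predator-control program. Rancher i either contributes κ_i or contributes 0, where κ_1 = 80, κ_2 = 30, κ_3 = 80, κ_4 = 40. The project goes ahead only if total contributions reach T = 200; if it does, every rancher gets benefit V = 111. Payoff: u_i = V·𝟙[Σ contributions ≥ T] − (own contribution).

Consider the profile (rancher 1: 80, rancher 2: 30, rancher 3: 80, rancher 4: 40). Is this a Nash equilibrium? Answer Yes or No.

No

Total = 230 ≥ 200: provided.
Rancher 1 (pledges 80, payoff 31): dropping to 0 → total 150, payoff 0. No gain.
Rancher 2 (pledges 30, payoff 81): dropping to 0 → total 200, payoff 111. Profitable deviation.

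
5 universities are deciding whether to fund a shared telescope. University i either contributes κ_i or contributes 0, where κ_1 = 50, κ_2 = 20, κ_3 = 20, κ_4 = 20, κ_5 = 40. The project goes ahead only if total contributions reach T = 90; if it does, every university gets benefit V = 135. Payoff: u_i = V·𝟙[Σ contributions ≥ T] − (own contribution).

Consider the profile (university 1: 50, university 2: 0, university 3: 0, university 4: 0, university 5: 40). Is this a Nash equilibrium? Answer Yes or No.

Yes

Total = 90 ≥ 90: provided.
University 1 (pledges 50, payoff 85): dropping to 0 → total 40, payoff 0. No gain.
University 2 (pledges 0, payoff 135): pledging 20 → total 110, payoff 115. No gain.
University 3 (pledges 0, payoff 135): pledging 20 → total 110, payoff 115. No gain.
University 4 (pledges 0, payoff 135): pledging 20 → total 110, payoff 115. No gain.
University 5 (pledges 40, payoff 95): dropping to 0 → total 50, payoff 0. No gain.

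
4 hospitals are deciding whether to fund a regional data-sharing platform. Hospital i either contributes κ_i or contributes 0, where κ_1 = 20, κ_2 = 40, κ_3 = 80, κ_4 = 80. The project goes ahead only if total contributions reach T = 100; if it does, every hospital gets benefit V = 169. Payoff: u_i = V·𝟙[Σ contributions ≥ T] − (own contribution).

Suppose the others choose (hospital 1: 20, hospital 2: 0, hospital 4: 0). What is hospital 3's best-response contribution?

80

Others' total = 20. Contributing 80 brings total to 100 ≥ 100: gain V − κ_3 = 89.
Best response: 80.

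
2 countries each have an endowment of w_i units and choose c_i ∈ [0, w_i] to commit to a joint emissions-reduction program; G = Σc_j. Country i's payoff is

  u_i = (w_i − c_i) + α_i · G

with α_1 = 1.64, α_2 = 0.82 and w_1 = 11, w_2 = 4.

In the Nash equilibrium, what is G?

11

∂u_i/∂c_i = α_i − 1, so country i contributes w_i if α_i > 1, else 0.
α_i > 1 for i ∈ {1}; NE contributions (11, 0), G = 11.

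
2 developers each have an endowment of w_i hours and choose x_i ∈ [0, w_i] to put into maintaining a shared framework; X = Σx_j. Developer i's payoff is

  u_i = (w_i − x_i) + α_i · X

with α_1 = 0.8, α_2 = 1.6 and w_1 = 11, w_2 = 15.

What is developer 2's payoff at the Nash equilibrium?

∂u_i/∂x_i = α_i − 1, so developer i contributes w_i if α_i > 1, else 0.
α_i > 1 for i ∈ {2}; NE contributions (0, 15), X = 15.
u_2 = (15 − 15) + 1.6·15 = 24.

24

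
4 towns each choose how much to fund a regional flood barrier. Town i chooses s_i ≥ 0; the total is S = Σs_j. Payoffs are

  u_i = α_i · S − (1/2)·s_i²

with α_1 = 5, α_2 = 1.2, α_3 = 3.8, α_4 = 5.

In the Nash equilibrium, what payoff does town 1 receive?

Town i's FOC: ∂u_i/∂s_i = α_i − s_i = 0, so s_i* = α_i.
NE contributions = (5, 1.2, 3.8, 5); S = 15.
u_1 = α_1·S − ½·(s_1)² = 5·15 − ½·5² = 62.5.

62.5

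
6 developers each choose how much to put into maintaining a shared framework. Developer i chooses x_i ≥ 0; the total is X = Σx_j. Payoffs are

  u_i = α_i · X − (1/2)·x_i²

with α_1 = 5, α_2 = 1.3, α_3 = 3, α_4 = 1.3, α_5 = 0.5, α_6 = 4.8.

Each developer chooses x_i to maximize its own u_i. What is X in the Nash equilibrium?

Developer i's FOC: ∂u_i/∂x_i = α_i − x_i = 0, so x_i* = α_i.
NE contributions = (5, 1.3, 3, 1.3, 0.5, 4.8); X = 15.9.

15.9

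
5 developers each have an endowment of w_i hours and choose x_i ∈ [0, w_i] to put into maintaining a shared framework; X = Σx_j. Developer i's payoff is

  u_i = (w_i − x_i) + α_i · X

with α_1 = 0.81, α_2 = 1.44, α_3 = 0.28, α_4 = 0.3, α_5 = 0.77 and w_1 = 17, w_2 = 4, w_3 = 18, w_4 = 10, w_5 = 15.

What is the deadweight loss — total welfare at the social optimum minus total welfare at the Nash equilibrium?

156

∂u_i/∂x_i = α_i − 1, so developer i contributes w_i if α_i > 1, else 0.
α_i > 1 for i ∈ {2}; NE contributions (0, 4, 0, 0, 0), X = 4.
W^NE = Σw_i − X^NE + (Σα_i)·X^NE = 64 + 2.6·4 = 74.4.
Planner: ∂(Σu_j)/∂x_i = Σα_j − 1 = 2.6 > 0, so everyone contributes w_i; X^SO = 64, W^SO = 64 + 2.6·64 = 230.4.
Deadweight loss = 156.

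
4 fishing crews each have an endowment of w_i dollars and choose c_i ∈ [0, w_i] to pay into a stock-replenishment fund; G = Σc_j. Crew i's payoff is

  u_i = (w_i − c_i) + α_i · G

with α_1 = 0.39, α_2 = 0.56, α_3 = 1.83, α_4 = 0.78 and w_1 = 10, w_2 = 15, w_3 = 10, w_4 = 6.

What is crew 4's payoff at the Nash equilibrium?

∂u_i/∂c_i = α_i − 1, so crew i contributes w_i if α_i > 1, else 0.
α_i > 1 for i ∈ {3}; NE contributions (0, 0, 10, 0), G = 10.
u_4 = (6 − 0) + 0.78·10 = 13.8.

13.8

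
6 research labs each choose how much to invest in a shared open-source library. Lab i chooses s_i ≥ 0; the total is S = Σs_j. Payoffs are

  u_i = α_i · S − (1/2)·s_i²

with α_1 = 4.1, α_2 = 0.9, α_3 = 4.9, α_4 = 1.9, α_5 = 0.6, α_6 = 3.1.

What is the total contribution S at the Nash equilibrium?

Lab i's FOC: ∂u_i/∂s_i = α_i − s_i = 0, so s_i* = α_i.
NE contributions = (4.1, 0.9, 4.9, 1.9, 0.6, 3.1); S = 15.5.

15.5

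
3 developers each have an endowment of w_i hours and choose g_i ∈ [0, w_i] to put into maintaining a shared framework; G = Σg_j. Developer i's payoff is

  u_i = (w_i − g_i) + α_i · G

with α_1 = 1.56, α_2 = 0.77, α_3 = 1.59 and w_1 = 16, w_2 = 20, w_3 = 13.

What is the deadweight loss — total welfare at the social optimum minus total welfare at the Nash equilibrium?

∂u_i/∂g_i = α_i − 1, so developer i contributes w_i if α_i > 1, else 0.
α_i > 1 for i ∈ {1, 3}; NE contributions (16, 0, 13), G = 29.
W^NE = Σw_i − G^NE + (Σα_i)·G^NE = 49 + 2.92·29 = 133.68.
Planner: ∂(Σu_j)/∂g_i = Σα_j − 1 = 2.92 > 0, so everyone contributes w_i; G^SO = 49, W^SO = 49 + 2.92·49 = 192.08.
Deadweight loss = 58.4.

58.4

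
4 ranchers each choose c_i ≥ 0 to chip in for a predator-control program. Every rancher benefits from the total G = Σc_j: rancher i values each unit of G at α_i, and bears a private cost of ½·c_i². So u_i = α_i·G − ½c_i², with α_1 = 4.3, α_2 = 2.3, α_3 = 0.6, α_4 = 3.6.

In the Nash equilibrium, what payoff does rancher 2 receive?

22.195

Rancher i's FOC: ∂u_i/∂c_i = α_i − c_i = 0, so c_i* = α_i.
NE contributions = (4.3, 2.3, 0.6, 3.6); G = 10.8.
u_2 = α_2·G − ½·(c_2)² = 2.3·10.8 − ½·2.3² = 22.195.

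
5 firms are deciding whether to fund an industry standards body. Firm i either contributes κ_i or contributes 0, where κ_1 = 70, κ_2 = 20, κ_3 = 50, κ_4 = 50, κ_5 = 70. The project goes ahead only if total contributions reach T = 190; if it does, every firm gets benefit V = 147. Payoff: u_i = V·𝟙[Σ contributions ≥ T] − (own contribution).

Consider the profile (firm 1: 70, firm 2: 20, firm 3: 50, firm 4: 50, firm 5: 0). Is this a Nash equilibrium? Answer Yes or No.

Total = 190 ≥ 190: provided.
Firm 1 (pledges 70, payoff 77): dropping to 0 → total 120, payoff 0. No gain.
Firm 2 (pledges 20, payoff 127): dropping to 0 → total 170, payoff 0. No gain.
Firm 3 (pledges 50, payoff 97): dropping to 0 → total 140, payoff 0. No gain.
Firm 4 (pledges 50, payoff 97): dropping to 0 → total 140, payoff 0. No gain.
Firm 5 (pledges 0, payoff 147): pledging 70 → total 260, payoff 77. No gain.

Yes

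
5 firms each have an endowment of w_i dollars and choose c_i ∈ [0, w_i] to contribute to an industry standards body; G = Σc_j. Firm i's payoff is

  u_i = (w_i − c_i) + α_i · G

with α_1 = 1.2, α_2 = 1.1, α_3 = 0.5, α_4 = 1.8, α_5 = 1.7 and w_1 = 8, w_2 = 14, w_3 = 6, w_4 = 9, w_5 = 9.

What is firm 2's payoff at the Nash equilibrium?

44

∂u_i/∂c_i = α_i − 1, so firm i contributes w_i if α_i > 1, else 0.
α_i > 1 for i ∈ {1, 2, 4, 5}; NE contributions (8, 14, 0, 9, 9), G = 40.
u_2 = (14 − 14) + 1.1·40 = 44.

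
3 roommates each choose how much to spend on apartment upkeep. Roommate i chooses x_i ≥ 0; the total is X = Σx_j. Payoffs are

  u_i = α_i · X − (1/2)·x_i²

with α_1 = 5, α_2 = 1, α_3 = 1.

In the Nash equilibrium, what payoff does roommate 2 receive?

6.5

Roommate i's FOC: ∂u_i/∂x_i = α_i − x_i = 0, so x_i* = α_i.
NE contributions = (5, 1, 1); X = 7.
u_2 = α_2·X − ½·(x_2)² = 1·7 − ½·1² = 6.5.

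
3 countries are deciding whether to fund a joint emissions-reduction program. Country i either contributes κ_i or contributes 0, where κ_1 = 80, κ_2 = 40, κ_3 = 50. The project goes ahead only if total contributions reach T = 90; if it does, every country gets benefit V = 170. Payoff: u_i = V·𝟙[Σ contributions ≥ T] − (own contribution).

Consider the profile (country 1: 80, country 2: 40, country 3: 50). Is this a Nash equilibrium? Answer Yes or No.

No

Total = 170 ≥ 90: provided.
Country 1 (pledges 80, payoff 90): dropping to 0 → total 90, payoff 170. Profitable deviation.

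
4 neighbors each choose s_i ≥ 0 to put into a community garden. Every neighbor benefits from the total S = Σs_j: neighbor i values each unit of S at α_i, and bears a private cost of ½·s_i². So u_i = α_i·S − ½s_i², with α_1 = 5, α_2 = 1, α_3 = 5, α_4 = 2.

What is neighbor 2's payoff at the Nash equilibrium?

Neighbor i's FOC: ∂u_i/∂s_i = α_i − s_i = 0, so s_i* = α_i.
NE contributions = (5, 1, 5, 2); S = 13.
u_2 = α_2·S − ½·(s_2)² = 1·13 − ½·1² = 12.5.

12.5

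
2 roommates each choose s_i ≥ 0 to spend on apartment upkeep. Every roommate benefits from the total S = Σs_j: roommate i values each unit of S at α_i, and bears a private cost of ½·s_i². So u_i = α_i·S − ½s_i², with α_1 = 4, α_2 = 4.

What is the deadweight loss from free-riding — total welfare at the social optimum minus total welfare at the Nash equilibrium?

16

Roommate i's FOC: ∂u_i/∂s_i = α_i − s_i = 0, so s_i* = α_i.
NE contributions = (4, 4); S = 8.
W^NE = (Σα)·S − ½Σα_i² = 8² − ½·32 = 48.
Planner sets s_i = Σα_j = 8 for every i, so S^SO = 2·8 = 16.
W^SO = (Σα)·S^SO − ½·2·(Σα)² = (2/2)·8² = 64.
Deadweight loss = W^SO − W^NE = 16.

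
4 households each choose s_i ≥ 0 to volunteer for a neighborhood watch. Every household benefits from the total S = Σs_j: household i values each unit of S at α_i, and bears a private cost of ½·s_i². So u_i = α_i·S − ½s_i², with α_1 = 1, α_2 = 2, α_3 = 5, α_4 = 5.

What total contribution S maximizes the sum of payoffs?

52

Planner FOC: ∂(Σu_j)/∂s_i = (Σα_j) − s_i = 0, so s_i^SO = Σα_j = 13 for every i; S^SO = 52.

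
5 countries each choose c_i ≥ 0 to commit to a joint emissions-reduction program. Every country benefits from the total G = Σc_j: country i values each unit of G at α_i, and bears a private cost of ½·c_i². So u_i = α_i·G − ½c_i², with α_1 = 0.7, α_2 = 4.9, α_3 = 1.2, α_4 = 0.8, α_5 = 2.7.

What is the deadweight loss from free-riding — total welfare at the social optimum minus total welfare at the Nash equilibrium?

Country i's FOC: ∂u_i/∂c_i = α_i − c_i = 0, so c_i* = α_i.
NE contributions = (0.7, 4.9, 1.2, 0.8, 2.7); G = 10.3.
W^NE = (Σα)·G − ½Σα_i² = 10.3² − ½·33.87 = 89.155.
Planner sets c_i = Σα_j = 10.3 for every i, so G^SO = 5·10.3 = 51.5.
W^SO = (Σα)·G^SO − ½·5·(Σα)² = (5/2)·10.3² = 265.225.
Deadweight loss = W^SO − W^NE = 176.07.

176.07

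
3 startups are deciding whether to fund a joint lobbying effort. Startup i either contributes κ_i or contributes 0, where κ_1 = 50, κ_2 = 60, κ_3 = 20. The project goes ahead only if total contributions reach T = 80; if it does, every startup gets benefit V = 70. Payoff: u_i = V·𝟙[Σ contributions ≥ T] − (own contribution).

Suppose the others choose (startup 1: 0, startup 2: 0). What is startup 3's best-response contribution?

0

Others' total = 0. Even contributing 20 gives 20 < 80: no benefit either way.
Best response: 0.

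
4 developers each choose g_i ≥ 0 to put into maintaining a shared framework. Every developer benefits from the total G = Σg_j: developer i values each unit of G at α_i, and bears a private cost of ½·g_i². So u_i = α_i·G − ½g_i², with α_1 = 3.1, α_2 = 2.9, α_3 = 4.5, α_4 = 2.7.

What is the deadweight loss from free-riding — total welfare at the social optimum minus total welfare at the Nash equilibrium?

197.02

Developer i's FOC: ∂u_i/∂g_i = α_i − g_i = 0, so g_i* = α_i.
NE contributions = (3.1, 2.9, 4.5, 2.7); G = 13.2.
W^NE = (Σα)·G − ½Σα_i² = 13.2² − ½·45.56 = 151.46.
Planner sets g_i = Σα_j = 13.2 for every i, so G^SO = 4·13.2 = 52.8.
W^SO = (Σα)·G^SO − ½·4·(Σα)² = (4/2)·13.2² = 348.48.
Deadweight loss = W^SO − W^NE = 197.02.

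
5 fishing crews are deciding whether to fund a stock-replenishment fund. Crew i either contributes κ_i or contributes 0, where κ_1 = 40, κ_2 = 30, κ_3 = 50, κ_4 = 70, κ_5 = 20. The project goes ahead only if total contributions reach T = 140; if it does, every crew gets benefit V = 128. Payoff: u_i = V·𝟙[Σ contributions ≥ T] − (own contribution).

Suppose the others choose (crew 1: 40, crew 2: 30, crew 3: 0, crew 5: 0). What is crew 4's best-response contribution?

70

Others' total = 70. Contributing 70 brings total to 140 ≥ 140: gain V − κ_4 = 58.
Best response: 70.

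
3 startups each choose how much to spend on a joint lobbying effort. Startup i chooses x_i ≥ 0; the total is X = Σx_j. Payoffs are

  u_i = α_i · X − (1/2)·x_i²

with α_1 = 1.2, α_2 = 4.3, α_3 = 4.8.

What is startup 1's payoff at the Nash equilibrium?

11.64

Startup i's FOC: ∂u_i/∂x_i = α_i − x_i = 0, so x_i* = α_i.
NE contributions = (1.2, 4.3, 4.8); X = 10.3.
u_1 = α_1·X − ½·(x_1)² = 1.2·10.3 − ½·1.2² = 11.64.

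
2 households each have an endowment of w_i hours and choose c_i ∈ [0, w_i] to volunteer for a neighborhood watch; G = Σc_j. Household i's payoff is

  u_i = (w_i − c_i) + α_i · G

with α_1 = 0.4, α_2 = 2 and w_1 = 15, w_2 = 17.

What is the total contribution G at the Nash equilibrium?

17

∂u_i/∂c_i = α_i − 1, so household i contributes w_i if α_i > 1, else 0.
α_i > 1 for i ∈ {2}; NE contributions (0, 17), G = 17.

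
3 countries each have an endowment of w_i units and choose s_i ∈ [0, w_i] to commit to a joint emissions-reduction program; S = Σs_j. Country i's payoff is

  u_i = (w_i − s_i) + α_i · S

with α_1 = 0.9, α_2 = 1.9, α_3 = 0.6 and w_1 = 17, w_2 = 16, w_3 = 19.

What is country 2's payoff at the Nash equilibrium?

30.4

∂u_i/∂s_i = α_i − 1, so country i contributes w_i if α_i > 1, else 0.
α_i > 1 for i ∈ {2}; NE contributions (0, 16, 0), S = 16.
u_2 = (16 − 16) + 1.9·16 = 30.4.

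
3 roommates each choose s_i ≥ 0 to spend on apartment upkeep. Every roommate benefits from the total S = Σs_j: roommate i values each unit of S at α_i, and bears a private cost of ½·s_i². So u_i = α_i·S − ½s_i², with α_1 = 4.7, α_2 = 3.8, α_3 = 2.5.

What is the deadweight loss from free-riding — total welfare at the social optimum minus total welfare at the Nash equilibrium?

Roommate i's FOC: ∂u_i/∂s_i = α_i − s_i = 0, so s_i* = α_i.
NE contributions = (4.7, 3.8, 2.5); S = 11.
W^NE = (Σα)·S − ½Σα_i² = 11² − ½·42.78 = 99.61.
Planner sets s_i = Σα_j = 11 for every i, so S^SO = 3·11 = 33.
W^SO = (Σα)·S^SO − ½·3·(Σα)² = (3/2)·11² = 181.5.
Deadweight loss = W^SO − W^NE = 81.89.

81.89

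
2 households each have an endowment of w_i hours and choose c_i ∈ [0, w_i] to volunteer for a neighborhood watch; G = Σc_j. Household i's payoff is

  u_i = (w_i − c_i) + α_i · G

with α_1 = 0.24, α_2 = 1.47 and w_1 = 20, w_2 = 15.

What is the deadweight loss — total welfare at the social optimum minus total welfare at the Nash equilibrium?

14.2

∂u_i/∂c_i = α_i − 1, so household i contributes w_i if α_i > 1, else 0.
α_i > 1 for i ∈ {2}; NE contributions (0, 15), G = 15.
W^NE = Σw_i − G^NE + (Σα_i)·G^NE = 35 + 0.71·15 = 45.65.
Planner: ∂(Σu_j)/∂c_i = Σα_j − 1 = 0.71 > 0, so everyone contributes w_i; G^SO = 35, W^SO = 35 + 0.71·35 = 59.85.
Deadweight loss = 14.2.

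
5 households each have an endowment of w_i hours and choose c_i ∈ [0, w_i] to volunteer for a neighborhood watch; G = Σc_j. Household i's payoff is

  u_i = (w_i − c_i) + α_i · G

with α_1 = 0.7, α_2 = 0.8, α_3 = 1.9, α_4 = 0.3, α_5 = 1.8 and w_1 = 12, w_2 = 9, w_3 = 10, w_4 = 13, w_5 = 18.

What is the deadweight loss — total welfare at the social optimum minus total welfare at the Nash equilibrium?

∂u_i/∂c_i = α_i − 1, so household i contributes w_i if α_i > 1, else 0.
α_i > 1 for i ∈ {3, 5}; NE contributions (0, 0, 10, 0, 18), G = 28.
W^NE = Σw_i − G^NE + (Σα_i)·G^NE = 62 + 4.5·28 = 188.
Planner: ∂(Σu_j)/∂c_i = Σα_j − 1 = 4.5 > 0, so everyone contributes w_i; G^SO = 62, W^SO = 62 + 4.5·62 = 341.
Deadweight loss = 153.

153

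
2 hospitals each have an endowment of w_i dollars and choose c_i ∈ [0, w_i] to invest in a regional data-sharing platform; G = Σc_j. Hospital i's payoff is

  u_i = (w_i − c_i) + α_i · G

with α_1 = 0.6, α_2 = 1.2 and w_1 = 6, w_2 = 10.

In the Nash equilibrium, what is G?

∂u_i/∂c_i = α_i − 1, so hospital i contributes w_i if α_i > 1, else 0.
α_i > 1 for i ∈ {2}; NE contributions (0, 10), G = 10.

10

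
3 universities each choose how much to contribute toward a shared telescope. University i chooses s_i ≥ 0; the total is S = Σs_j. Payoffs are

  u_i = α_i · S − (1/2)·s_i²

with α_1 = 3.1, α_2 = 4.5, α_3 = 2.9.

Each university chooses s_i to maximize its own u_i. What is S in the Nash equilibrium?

10.5

University i's FOC: ∂u_i/∂s_i = α_i − s_i = 0, so s_i* = α_i.
NE contributions = (3.1, 4.5, 2.9); S = 10.5.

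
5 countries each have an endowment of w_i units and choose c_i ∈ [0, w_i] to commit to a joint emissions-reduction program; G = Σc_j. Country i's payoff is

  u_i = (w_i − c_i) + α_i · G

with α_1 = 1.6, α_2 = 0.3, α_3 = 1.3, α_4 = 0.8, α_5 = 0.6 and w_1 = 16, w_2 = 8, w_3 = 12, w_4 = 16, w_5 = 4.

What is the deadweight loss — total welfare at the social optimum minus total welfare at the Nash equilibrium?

100.8

∂u_i/∂c_i = α_i − 1, so country i contributes w_i if α_i > 1, else 0.
α_i > 1 for i ∈ {1, 3}; NE contributions (16, 0, 12, 0, 0), G = 28.
W^NE = Σw_i − G^NE + (Σα_i)·G^NE = 56 + 3.6·28 = 156.8.
Planner: ∂(Σu_j)/∂c_i = Σα_j − 1 = 3.6 > 0, so everyone contributes w_i; G^SO = 56, W^SO = 56 + 3.6·56 = 257.6.
Deadweight loss = 100.8.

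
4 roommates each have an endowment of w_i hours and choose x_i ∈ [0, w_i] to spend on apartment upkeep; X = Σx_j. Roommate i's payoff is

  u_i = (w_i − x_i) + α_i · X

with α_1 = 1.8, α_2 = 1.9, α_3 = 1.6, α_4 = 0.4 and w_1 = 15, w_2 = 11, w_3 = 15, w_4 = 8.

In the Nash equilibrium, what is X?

41

∂u_i/∂x_i = α_i − 1, so roommate i contributes w_i if α_i > 1, else 0.
α_i > 1 for i ∈ {1, 2, 3}; NE contributions (15, 11, 15, 0), X = 41.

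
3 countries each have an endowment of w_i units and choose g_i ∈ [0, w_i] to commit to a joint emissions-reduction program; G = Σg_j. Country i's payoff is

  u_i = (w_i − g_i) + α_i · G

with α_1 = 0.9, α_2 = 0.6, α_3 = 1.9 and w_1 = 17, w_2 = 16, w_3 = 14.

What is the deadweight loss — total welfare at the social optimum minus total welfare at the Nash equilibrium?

79.2

∂u_i/∂g_i = α_i − 1, so country i contributes w_i if α_i > 1, else 0.
α_i > 1 for i ∈ {3}; NE contributions (0, 0, 14), G = 14.
W^NE = Σw_i − G^NE + (Σα_i)·G^NE = 47 + 2.4·14 = 80.6.
Planner: ∂(Σu_j)/∂g_i = Σα_j − 1 = 2.4 > 0, so everyone contributes w_i; G^SO = 47, W^SO = 47 + 2.4·47 = 159.8.
Deadweight loss = 79.2.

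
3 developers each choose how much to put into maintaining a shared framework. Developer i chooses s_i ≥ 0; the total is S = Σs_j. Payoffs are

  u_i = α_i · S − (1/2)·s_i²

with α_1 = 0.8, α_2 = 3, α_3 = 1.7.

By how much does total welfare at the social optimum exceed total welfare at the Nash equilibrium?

21.39

Developer i's FOC: ∂u_i/∂s_i = α_i − s_i = 0, so s_i* = α_i.
NE contributions = (0.8, 3, 1.7); S = 5.5.
W^NE = (Σα)·S − ½Σα_i² = 5.5² − ½·12.53 = 23.985.
Planner sets s_i = Σα_j = 5.5 for every i, so S^SO = 3·5.5 = 16.5.
W^SO = (Σα)·S^SO − ½·3·(Σα)² = (3/2)·5.5² = 45.375.
Deadweight loss = W^SO − W^NE = 21.39.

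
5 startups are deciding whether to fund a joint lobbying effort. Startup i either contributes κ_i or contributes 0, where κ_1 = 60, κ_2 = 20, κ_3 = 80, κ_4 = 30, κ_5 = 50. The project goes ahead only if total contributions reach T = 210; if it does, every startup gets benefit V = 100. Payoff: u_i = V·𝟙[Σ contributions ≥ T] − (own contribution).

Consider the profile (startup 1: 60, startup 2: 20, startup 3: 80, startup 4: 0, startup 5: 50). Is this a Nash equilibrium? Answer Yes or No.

Total = 210 ≥ 210: provided.
Startup 1 (pledges 60, payoff 40): dropping to 0 → total 150, payoff 0. No gain.
Startup 2 (pledges 20, payoff 80): dropping to 0 → total 190, payoff 0. No gain.
Startup 3 (pledges 80, payoff 20): dropping to 0 → total 130, payoff 0. No gain.
Startup 4 (pledges 0, payoff 100): pledging 30 → total 240, payoff 70. No gain.
Startup 5 (pledges 50, payoff 50): dropping to 0 → total 160, payoff 0. No gain.

Yes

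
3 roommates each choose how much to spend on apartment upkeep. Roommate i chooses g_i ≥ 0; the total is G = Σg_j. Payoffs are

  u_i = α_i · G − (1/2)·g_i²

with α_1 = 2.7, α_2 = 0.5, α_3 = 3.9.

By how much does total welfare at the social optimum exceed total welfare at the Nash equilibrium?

36.58

Roommate i's FOC: ∂u_i/∂g_i = α_i − g_i = 0, so g_i* = α_i.
NE contributions = (2.7, 0.5, 3.9); G = 7.1.
W^NE = (Σα)·G − ½Σα_i² = 7.1² − ½·22.75 = 39.035.
Planner sets g_i = Σα_j = 7.1 for every i, so G^SO = 3·7.1 = 21.3.
W^SO = (Σα)·G^SO − ½·3·(Σα)² = (3/2)·7.1² = 75.615.
Deadweight loss = W^SO − W^NE = 36.58.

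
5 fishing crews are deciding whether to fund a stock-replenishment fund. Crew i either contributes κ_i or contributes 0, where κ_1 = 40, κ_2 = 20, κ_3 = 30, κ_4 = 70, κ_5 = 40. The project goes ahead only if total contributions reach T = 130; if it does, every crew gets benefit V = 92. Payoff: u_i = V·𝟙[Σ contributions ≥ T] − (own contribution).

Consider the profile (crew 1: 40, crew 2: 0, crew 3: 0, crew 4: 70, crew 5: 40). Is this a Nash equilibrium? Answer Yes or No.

Total = 150 ≥ 130: provided.
Crew 1 (pledges 40, payoff 52): dropping to 0 → total 110, payoff 0. No gain.
Crew 2 (pledges 0, payoff 92): pledging 20 → total 170, payoff 72. No gain.
Crew 3 (pledges 0, payoff 92): pledging 30 → total 180, payoff 62. No gain.
Crew 4 (pledges 70, payoff 22): dropping to 0 → total 80, payoff 0. No gain.
Crew 5 (pledges 40, payoff 52): dropping to 0 → total 110, payoff 0. No gain.

Yes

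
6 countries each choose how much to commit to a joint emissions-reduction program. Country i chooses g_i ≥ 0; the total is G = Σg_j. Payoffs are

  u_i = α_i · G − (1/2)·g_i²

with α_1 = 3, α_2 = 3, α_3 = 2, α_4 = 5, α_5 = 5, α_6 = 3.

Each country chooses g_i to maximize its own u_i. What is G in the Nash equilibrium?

21

Country i's FOC: ∂u_i/∂g_i = α_i − g_i = 0, so g_i* = α_i.
NE contributions = (3, 3, 2, 5, 5, 3); G = 21.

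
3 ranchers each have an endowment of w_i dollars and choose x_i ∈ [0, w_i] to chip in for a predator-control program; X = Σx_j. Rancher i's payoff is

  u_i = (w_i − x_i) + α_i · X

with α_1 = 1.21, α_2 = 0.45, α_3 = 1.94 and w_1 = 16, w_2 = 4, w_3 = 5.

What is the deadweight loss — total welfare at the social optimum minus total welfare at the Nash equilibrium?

10.4

∂u_i/∂x_i = α_i − 1, so rancher i contributes w_i if α_i > 1, else 0.
α_i > 1 for i ∈ {1, 3}; NE contributions (16, 0, 5), X = 21.
W^NE = Σw_i − X^NE + (Σα_i)·X^NE = 25 + 2.6·21 = 79.6.
Planner: ∂(Σu_j)/∂x_i = Σα_j − 1 = 2.6 > 0, so everyone contributes w_i; X^SO = 25, W^SO = 25 + 2.6·25 = 90.
Deadweight loss = 10.4.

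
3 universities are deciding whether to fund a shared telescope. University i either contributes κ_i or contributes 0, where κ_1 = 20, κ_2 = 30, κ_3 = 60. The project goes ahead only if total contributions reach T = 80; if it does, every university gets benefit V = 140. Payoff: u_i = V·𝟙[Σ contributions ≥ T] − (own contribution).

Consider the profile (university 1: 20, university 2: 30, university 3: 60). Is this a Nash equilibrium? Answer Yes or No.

Total = 110 ≥ 80: provided.
University 1 (pledges 20, payoff 120): dropping to 0 → total 90, payoff 140. Profitable deviation.

No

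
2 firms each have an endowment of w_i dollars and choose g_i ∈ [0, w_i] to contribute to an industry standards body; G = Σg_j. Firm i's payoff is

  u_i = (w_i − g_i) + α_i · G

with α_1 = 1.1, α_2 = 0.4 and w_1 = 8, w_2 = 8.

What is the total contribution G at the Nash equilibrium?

8

∂u_i/∂g_i = α_i − 1, so firm i contributes w_i if α_i > 1, else 0.
α_i > 1 for i ∈ {1}; NE contributions (8, 0), G = 8.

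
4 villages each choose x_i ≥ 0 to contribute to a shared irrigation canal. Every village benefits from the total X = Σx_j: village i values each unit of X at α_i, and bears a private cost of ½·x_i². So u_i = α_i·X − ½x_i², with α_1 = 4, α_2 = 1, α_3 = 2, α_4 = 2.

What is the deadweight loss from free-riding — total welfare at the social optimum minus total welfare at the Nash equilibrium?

93.5

Village i's FOC: ∂u_i/∂x_i = α_i − x_i = 0, so x_i* = α_i.
NE contributions = (4, 1, 2, 2); X = 9.
W^NE = (Σα)·X − ½Σα_i² = 9² − ½·25 = 68.5.
Planner sets x_i = Σα_j = 9 for every i, so X^SO = 4·9 = 36.
W^SO = (Σα)·X^SO − ½·4·(Σα)² = (4/2)·9² = 162.
Deadweight loss = W^SO − W^NE = 93.5.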